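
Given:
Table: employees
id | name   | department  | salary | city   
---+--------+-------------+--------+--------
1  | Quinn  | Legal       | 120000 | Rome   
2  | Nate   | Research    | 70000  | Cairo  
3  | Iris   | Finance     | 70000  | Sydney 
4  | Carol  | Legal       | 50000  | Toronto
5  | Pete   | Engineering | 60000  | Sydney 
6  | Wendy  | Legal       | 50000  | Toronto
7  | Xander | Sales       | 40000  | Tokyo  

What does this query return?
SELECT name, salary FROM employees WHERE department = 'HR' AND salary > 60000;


Filtering: department = 'HR' AND salary > 60000
Matching: 0 rows

Empty result set (0 rows)


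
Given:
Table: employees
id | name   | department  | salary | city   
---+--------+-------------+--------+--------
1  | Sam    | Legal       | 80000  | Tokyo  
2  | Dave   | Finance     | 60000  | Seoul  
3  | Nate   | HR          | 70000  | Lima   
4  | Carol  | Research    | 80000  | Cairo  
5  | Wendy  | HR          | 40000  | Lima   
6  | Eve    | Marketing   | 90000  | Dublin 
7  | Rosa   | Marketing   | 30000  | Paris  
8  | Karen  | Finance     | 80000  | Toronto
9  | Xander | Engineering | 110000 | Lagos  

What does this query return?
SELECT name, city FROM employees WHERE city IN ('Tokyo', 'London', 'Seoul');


Filtering: city IN ('Tokyo', 'London', 'Seoul')
Matching: 2 rows

2 rows:
Sam, Tokyo
Dave, Seoul


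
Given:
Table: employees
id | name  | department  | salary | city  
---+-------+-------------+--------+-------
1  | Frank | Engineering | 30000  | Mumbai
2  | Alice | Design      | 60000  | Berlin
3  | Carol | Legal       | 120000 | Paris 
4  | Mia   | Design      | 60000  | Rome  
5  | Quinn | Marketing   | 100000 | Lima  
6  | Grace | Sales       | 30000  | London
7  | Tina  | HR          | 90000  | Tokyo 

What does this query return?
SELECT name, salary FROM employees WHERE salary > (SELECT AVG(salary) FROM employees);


Subquery: AVG(salary) = 70000.0
Filtering: salary > 70000.0
  Carol (120000) -> MATCH
  Quinn (100000) -> MATCH
  Tina (90000) -> MATCH


3 rows:
Carol, 120000
Quinn, 100000
Tina, 90000


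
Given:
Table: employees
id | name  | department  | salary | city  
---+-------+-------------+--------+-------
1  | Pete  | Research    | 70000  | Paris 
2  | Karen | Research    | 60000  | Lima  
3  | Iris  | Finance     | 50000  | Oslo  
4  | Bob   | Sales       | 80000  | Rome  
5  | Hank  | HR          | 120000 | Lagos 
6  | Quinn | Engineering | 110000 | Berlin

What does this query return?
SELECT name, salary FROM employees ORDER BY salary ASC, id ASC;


Sorting by salary ASC, then id ASC for ties

6 rows:
Iris, 50000
Karen, 60000
Pete, 70000
Bob, 80000
Quinn, 110000
Hank, 120000


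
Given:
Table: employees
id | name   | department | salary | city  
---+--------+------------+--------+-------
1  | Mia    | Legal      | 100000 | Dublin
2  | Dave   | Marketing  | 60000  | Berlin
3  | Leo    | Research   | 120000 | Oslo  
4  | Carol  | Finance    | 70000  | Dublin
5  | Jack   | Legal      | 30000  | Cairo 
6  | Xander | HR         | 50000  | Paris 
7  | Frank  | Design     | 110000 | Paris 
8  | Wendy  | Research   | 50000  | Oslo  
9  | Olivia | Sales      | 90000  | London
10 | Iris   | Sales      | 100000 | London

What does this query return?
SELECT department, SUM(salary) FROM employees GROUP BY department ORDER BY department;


Summing salary within each department:
  Design: 110000 = 110000
  Finance: 70000 = 70000
  HR: 50000 = 50000
  Legal: 100000 + 30000 = 130000
  Marketing: 60000 = 60000
  Research: 120000 + 50000 = 170000
  Sales: 90000 + 100000 = 190000


7 groups:
Design, 110000
Finance, 70000
HR, 50000
Legal, 130000
Marketing, 60000
Research, 170000
Sales, 190000


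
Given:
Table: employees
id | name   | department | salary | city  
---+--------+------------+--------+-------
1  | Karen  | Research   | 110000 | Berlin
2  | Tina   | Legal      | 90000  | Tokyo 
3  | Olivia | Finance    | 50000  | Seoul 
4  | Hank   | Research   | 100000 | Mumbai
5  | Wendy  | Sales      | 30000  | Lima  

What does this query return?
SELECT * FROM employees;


SELECT * returns all 5 rows with all columns

5 rows:
1, Karen, Research, 110000, Berlin
2, Tina, Legal, 90000, Tokyo
3, Olivia, Finance, 50000, Seoul
4, Hank, Research, 100000, Mumbai
5, Wendy, Sales, 30000, Lima


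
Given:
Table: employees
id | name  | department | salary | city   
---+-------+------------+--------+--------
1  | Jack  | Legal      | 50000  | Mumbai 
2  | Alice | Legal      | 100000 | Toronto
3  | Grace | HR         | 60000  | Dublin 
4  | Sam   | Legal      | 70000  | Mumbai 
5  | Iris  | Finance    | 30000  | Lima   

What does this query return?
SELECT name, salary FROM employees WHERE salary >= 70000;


Filtering: salary >= 70000
Matching: 2 rows

2 rows:
Alice, 100000
Sam, 70000


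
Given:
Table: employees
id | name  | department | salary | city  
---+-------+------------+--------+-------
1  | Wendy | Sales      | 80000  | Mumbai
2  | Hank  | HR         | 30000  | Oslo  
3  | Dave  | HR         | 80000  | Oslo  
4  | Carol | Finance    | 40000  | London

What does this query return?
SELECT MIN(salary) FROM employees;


Salaries: 80000, 30000, 80000, 40000
MIN = 30000

30000


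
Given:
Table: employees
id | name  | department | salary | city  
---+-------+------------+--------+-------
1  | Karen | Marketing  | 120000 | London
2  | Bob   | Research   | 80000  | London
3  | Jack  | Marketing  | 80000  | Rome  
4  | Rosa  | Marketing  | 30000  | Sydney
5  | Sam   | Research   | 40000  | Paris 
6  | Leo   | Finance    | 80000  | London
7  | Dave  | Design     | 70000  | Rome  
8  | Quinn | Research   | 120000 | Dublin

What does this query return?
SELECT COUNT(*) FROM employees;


COUNT(*) counts all rows

8


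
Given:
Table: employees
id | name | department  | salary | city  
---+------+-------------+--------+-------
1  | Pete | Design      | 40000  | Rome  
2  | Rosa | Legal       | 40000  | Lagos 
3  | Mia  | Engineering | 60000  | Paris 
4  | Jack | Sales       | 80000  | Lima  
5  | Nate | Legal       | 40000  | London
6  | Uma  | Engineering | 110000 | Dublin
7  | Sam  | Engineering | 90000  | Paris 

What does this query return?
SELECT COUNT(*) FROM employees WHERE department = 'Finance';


Counting rows where department = 'Finance'


0


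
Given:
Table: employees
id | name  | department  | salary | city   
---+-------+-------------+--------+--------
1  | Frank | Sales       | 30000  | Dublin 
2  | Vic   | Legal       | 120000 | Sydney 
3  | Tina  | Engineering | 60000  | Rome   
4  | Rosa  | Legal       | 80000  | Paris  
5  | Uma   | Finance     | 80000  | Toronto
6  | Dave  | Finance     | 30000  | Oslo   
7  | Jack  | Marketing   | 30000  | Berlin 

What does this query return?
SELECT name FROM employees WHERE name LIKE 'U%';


LIKE 'U%' matches names starting with 'U'
Matching: 1

1 rows:
Uma


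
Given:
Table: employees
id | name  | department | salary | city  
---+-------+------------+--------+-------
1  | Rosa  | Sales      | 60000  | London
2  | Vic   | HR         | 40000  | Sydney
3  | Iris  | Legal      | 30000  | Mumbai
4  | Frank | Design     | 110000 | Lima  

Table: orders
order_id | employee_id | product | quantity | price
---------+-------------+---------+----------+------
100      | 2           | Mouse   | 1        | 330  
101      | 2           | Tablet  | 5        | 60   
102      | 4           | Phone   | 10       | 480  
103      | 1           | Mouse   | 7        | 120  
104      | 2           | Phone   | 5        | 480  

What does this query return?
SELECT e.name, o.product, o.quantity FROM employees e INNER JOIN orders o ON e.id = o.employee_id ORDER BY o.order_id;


Joining employees.id = orders.employee_id:
  employee Vic (id=2) -> order Mouse
  employee Vic (id=2) -> order Tablet
  employee Frank (id=4) -> order Phone
  employee Rosa (id=1) -> order Mouse
  employee Vic (id=2) -> order Phone


5 rows:
Vic, Mouse, 1
Vic, Tablet, 5
Frank, Phone, 10
Rosa, Mouse, 7
Vic, Phone, 5


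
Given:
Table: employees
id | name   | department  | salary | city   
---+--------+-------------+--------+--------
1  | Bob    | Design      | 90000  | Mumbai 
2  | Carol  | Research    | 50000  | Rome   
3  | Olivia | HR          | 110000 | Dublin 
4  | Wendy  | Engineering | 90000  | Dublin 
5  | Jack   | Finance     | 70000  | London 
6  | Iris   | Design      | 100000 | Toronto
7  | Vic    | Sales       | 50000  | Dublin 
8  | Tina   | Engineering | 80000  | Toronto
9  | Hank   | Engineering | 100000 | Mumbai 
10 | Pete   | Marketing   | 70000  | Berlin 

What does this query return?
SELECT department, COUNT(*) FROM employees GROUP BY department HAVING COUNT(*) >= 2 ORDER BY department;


Groups with count >= 2:
  Design: 2 -> PASS
  Engineering: 3 -> PASS
  Finance: 1 -> filtered out
  HR: 1 -> filtered out
  Marketing: 1 -> filtered out
  Research: 1 -> filtered out
  Sales: 1 -> filtered out


2 groups:
Design, 2
Engineering, 3


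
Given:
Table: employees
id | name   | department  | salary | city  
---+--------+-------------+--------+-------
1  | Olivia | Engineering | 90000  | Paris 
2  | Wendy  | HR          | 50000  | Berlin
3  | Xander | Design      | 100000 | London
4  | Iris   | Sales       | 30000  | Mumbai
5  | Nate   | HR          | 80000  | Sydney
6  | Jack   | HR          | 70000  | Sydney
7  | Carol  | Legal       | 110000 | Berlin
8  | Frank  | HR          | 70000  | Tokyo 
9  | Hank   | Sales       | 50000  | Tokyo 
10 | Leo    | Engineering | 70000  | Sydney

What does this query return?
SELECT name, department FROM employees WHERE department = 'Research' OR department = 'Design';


Filtering: department = 'Research' OR 'Design'
Matching: 1 rows

1 rows:
Xander, Design


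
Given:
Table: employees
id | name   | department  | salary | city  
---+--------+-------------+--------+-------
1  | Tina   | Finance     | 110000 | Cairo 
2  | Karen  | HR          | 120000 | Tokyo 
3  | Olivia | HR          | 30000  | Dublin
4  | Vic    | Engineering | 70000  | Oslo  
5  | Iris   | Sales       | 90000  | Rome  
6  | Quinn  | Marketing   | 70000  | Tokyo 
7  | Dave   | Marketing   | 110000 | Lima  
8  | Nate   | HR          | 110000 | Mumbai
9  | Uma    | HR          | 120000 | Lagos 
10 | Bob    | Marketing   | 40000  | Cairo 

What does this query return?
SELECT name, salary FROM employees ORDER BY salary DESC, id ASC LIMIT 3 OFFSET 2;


Sort by salary DESC (id ASC tiebreak), then skip 2 and take 3
Rows 3 through 5

3 rows:
Tina, 110000
Dave, 110000
Nate, 110000


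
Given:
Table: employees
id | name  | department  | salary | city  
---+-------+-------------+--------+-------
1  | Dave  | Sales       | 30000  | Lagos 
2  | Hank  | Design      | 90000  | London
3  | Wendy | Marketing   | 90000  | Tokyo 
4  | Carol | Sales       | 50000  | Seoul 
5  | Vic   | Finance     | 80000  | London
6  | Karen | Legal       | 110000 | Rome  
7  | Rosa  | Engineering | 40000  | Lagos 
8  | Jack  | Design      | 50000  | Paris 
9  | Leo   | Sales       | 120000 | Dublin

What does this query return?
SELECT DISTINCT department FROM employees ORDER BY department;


All 'department' values (row order): Sales, Design, Marketing, Sales, Finance, Legal, Engineering, Design, Sales
Removing duplicates leaves 6 unique value(s).

6 values:
Design
Engineering
Finance
Legal
Marketing
Sales


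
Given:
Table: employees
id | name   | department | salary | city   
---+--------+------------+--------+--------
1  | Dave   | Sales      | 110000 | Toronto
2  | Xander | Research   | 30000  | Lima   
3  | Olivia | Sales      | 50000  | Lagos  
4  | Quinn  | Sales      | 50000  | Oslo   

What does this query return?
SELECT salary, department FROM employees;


Projecting columns: salary, department

4 rows:
110000, Sales
30000, Research
50000, Sales
50000, Sales


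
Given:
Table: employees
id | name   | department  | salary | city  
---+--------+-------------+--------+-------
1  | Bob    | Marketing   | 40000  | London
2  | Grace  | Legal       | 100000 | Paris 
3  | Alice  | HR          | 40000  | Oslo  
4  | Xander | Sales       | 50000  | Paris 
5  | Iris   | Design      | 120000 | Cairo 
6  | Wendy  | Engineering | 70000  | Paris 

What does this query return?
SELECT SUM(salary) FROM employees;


SUM(salary) = 40000 + 100000 + 40000 + 50000 + 120000 + 70000 = 420000

420000


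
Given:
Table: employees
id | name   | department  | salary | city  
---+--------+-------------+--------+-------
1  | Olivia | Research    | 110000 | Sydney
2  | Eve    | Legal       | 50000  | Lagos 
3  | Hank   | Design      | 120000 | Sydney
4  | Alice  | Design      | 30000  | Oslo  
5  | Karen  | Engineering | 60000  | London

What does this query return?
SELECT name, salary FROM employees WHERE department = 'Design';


Filtering: department = 'Design'
Matching rows: 2

2 rows:
Hank, 120000
Alice, 30000


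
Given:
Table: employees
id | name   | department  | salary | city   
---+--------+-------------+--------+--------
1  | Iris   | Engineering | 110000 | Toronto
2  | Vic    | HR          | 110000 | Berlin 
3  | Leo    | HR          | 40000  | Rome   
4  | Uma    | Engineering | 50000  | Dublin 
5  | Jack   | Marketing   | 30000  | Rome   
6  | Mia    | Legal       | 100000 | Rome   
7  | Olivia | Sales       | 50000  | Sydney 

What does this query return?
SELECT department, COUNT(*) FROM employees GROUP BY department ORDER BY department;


Assigning each row to its department group:
  Iris -> Engineering
  Vic -> HR
  Leo -> HR
  Uma -> Engineering
  Jack -> Marketing
  Mia -> Legal
  Olivia -> Sales


5 groups:
Engineering, 2
HR, 2
Legal, 1
Marketing, 1
Sales, 1


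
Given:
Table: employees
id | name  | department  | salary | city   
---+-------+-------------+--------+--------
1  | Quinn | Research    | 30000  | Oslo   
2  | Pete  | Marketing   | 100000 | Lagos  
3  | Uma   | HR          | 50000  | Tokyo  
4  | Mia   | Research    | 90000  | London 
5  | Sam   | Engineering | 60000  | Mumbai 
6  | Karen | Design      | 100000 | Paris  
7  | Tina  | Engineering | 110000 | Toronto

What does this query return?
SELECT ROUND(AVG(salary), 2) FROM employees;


SUM(salary) = 540000
COUNT = 7
ROUND(AVG, 2) = ROUND(540000 / 7, 2) = 77142.86

77142.86


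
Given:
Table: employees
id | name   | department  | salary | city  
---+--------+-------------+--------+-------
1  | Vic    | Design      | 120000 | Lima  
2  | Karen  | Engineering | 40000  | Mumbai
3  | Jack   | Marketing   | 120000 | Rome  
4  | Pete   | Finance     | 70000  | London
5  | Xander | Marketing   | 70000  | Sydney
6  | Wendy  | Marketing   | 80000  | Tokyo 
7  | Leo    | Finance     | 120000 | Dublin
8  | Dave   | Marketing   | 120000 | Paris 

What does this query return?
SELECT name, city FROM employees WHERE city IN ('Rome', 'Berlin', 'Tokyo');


Filtering: city IN ('Rome', 'Berlin', 'Tokyo')
Matching: 2 rows

2 rows:
Jack, Rome
Wendy, Tokyo


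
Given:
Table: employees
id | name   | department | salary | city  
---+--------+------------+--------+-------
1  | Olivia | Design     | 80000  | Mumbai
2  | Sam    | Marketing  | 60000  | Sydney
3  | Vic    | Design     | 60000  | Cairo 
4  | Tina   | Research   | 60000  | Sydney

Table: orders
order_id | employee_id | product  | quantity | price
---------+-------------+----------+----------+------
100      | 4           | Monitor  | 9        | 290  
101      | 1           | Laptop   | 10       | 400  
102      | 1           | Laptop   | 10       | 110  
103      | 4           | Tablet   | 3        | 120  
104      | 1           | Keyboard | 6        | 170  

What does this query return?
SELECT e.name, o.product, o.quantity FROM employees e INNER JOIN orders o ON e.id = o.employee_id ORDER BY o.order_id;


Joining employees.id = orders.employee_id:
  employee Tina (id=4) -> order Monitor
  employee Olivia (id=1) -> order Laptop
  employee Olivia (id=1) -> order Laptop
  employee Tina (id=4) -> order Tablet
  employee Olivia (id=1) -> order Keyboard


5 rows:
Tina, Monitor, 9
Olivia, Laptop, 10
Olivia, Laptop, 10
Tina, Tablet, 3
Olivia, Keyboard, 6


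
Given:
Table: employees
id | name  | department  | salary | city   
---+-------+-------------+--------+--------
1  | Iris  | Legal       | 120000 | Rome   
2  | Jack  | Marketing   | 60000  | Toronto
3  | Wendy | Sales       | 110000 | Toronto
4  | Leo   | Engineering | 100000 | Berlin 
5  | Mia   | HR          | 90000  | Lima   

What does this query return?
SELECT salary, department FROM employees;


Projecting columns: salary, department

5 rows:
120000, Legal
60000, Marketing
110000, Sales
100000, Engineering
90000, HR


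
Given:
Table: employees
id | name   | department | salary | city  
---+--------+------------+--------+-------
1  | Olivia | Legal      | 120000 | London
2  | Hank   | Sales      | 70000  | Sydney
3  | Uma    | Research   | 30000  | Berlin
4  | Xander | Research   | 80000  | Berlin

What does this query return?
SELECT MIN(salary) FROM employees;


Salaries: 120000, 70000, 30000, 80000
MIN = 30000

30000


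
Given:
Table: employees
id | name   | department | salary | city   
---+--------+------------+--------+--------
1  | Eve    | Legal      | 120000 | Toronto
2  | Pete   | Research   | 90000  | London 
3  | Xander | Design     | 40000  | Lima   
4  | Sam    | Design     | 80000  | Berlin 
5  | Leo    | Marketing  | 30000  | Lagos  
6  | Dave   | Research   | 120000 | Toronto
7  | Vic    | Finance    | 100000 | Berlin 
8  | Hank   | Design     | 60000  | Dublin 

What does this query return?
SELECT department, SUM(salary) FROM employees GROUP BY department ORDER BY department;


Summing salary within each department:
  Design: 40000 + 80000 + 60000 = 180000
  Finance: 100000 = 100000
  Legal: 120000 = 120000
  Marketing: 30000 = 30000
  Research: 90000 + 120000 = 210000


5 groups:
Design, 180000
Finance, 100000
Legal, 120000
Marketing, 30000
Research, 210000


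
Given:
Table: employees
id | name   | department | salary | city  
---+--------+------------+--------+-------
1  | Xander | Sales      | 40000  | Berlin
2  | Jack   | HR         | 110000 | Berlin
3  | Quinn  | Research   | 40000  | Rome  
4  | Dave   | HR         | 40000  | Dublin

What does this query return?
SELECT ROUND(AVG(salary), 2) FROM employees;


SUM(salary) = 230000
COUNT = 4
ROUND(AVG, 2) = ROUND(230000 / 4, 2) = 57500.0

57500.0


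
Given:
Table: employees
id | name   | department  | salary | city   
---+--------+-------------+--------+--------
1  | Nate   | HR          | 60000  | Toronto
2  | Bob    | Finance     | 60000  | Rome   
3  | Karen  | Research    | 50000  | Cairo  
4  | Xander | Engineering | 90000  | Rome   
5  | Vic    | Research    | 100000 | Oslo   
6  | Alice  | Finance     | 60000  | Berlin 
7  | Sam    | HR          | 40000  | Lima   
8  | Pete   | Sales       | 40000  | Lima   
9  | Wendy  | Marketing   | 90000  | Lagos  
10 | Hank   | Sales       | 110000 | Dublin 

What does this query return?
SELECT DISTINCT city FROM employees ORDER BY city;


All 'city' values (row order): Toronto, Rome, Cairo, Rome, Oslo, Berlin, Lima, Lima, Lagos, Dublin
Removing duplicates leaves 8 unique value(s).

8 values:
Berlin
Cairo
Dublin
Lagos
Lima
Oslo
Rome
Toronto


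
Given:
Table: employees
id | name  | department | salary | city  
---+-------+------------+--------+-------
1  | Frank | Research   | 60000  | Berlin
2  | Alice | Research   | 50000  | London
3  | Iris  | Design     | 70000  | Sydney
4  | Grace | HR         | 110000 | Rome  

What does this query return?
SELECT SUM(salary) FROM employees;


SUM(salary) = 60000 + 50000 + 70000 + 110000 = 290000

290000


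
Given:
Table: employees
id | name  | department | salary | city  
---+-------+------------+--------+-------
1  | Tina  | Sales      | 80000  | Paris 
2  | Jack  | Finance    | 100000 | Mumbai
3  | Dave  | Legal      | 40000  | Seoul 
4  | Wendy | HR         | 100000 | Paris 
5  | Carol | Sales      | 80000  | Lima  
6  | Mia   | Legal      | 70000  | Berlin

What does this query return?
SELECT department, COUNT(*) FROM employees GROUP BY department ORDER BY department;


Assigning each row to its department group:
  Tina -> Sales
  Jack -> Finance
  Dave -> Legal
  Wendy -> HR
  Carol -> Sales
  Mia -> Legal


4 groups:
Finance, 1
HR, 1
Legal, 2
Sales, 2


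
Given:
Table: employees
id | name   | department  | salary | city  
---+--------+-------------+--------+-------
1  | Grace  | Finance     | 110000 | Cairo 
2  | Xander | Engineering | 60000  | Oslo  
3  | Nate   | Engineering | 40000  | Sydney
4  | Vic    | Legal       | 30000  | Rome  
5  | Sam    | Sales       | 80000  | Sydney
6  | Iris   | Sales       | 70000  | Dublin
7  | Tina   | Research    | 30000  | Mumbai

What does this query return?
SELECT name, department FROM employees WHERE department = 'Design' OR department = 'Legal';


Filtering: department = 'Design' OR 'Legal'
Matching: 1 rows

1 rows:
Vic, Legal


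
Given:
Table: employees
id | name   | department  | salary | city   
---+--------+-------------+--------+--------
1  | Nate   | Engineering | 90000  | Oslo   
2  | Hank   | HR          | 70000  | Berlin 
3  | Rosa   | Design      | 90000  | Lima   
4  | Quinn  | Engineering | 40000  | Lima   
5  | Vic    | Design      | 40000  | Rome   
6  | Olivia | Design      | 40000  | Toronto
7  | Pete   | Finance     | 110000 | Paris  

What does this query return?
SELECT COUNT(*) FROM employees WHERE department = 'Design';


Counting rows where department = 'Design'
  Rosa -> MATCH
  Vic -> MATCH
  Olivia -> MATCH


3


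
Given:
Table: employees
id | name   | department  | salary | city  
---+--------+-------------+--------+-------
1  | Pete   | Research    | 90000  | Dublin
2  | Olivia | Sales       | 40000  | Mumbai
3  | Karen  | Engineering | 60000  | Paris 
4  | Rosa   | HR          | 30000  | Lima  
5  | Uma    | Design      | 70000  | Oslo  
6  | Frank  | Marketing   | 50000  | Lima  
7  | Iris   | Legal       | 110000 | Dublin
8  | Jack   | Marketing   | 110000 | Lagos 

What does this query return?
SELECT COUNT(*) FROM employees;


COUNT(*) counts all rows

8


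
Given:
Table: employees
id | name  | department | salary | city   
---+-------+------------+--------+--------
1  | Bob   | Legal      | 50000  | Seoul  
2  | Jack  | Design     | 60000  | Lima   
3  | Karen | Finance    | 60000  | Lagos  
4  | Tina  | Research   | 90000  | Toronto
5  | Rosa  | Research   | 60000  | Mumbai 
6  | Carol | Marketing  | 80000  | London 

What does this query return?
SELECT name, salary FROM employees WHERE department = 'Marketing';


Filtering: department = 'Marketing'
Matching rows: 1

1 rows:
Carol, 80000


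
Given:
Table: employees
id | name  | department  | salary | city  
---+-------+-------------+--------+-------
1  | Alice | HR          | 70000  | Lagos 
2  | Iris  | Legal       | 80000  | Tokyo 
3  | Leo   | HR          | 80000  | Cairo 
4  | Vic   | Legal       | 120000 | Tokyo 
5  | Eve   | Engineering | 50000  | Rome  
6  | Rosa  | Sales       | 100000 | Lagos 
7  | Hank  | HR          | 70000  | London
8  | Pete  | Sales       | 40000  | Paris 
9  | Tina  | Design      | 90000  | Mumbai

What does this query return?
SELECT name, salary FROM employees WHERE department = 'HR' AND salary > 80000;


Filtering: department = 'HR' AND salary > 80000
Matching: 0 rows

Empty result set (0 rows)


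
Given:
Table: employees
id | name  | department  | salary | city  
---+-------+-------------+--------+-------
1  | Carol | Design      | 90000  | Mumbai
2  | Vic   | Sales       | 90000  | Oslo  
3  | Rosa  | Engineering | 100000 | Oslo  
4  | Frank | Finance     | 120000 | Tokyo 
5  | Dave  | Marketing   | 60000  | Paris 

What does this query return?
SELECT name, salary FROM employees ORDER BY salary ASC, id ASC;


Sorting by salary ASC, then id ASC for ties

5 rows:
Dave, 60000
Carol, 90000
Vic, 90000
Rosa, 100000
Frank, 120000


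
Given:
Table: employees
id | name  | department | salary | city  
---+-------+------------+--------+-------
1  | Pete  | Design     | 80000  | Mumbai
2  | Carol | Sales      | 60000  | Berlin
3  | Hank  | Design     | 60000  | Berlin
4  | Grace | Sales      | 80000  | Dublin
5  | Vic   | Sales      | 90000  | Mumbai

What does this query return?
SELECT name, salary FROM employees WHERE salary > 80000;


Filtering: salary > 80000
Matching: 1 rows

1 rows:
Vic, 90000


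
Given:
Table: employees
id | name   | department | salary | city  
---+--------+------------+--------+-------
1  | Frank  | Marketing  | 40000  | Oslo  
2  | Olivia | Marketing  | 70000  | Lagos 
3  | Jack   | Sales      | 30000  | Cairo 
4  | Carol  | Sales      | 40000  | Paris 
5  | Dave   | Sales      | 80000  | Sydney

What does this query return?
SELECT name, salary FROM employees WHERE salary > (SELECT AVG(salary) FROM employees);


Subquery: AVG(salary) = 52000.0
Filtering: salary > 52000.0
  Olivia (70000) -> MATCH
  Dave (80000) -> MATCH


2 rows:
Olivia, 70000
Dave, 80000


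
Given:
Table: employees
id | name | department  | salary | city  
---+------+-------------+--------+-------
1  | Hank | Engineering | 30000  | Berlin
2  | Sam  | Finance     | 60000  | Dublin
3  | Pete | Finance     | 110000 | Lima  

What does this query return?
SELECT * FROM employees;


SELECT * returns all 3 rows with all columns

3 rows:
1, Hank, Engineering, 30000, Berlin
2, Sam, Finance, 60000, Dublin
3, Pete, Finance, 110000, Lima


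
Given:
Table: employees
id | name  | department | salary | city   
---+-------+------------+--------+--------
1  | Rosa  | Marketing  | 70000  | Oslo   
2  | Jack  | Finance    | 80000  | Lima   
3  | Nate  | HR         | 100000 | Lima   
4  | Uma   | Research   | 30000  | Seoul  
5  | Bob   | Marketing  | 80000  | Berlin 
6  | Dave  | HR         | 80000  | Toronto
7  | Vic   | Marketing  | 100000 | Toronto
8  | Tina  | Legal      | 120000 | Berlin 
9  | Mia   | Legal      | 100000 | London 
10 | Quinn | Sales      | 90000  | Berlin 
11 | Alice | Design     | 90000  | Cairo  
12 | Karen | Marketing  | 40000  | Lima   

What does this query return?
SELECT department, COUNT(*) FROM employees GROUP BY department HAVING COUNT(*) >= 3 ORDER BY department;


Groups with count >= 3:
  Marketing: 4 -> PASS
  Design: 1 -> filtered out
  Finance: 1 -> filtered out
  HR: 2 -> filtered out
  Legal: 2 -> filtered out
  Research: 1 -> filtered out
  Sales: 1 -> filtered out


1 groups:
Marketing, 4


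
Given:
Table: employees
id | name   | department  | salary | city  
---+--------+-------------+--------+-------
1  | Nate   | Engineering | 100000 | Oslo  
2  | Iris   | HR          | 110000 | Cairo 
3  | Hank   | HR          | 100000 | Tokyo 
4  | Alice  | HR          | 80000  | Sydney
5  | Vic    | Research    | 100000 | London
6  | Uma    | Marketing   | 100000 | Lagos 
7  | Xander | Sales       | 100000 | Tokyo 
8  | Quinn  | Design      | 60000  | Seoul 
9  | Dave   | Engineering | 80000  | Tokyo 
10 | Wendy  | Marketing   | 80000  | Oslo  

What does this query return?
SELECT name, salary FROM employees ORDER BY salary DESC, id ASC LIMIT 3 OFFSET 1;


Sort by salary DESC (id ASC tiebreak), then skip 1 and take 3
Rows 2 through 4

3 rows:
Nate, 100000
Hank, 100000
Vic, 100000


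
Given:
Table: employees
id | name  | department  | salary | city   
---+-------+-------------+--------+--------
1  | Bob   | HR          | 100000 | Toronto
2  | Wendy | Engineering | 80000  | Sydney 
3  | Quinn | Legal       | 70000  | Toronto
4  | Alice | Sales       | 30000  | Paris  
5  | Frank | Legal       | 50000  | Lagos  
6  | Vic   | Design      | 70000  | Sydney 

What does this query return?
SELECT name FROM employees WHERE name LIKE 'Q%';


LIKE 'Q%' matches names starting with 'Q'
Matching: 1

1 rows:
Quinn


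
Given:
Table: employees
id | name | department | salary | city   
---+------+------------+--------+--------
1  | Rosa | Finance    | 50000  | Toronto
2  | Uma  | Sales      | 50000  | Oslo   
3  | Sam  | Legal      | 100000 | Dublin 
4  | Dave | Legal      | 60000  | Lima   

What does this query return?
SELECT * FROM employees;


SELECT * returns all 4 rows with all columns

4 rows:
1, Rosa, Finance, 50000, Toronto
2, Uma, Sales, 50000, Oslo
3, Sam, Legal, 100000, Dublin
4, Dave, Legal, 60000, Lima


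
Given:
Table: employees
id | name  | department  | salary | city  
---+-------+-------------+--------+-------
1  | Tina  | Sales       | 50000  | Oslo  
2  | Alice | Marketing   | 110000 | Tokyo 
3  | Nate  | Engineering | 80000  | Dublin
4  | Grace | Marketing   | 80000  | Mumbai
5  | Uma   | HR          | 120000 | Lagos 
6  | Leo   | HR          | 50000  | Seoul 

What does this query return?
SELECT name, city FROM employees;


Projecting columns: name, city

6 rows:
Tina, Oslo
Alice, Tokyo
Nate, Dublin
Grace, Mumbai
Uma, Lagos
Leo, Seoul


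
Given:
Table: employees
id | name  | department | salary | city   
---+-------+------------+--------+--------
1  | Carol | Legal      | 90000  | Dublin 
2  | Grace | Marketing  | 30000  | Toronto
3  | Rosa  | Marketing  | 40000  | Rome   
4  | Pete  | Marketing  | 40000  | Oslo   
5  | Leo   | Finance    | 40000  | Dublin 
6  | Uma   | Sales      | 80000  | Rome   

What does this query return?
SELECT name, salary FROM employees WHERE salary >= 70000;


Filtering: salary >= 70000
Matching: 2 rows

2 rows:
Carol, 90000
Uma, 80000


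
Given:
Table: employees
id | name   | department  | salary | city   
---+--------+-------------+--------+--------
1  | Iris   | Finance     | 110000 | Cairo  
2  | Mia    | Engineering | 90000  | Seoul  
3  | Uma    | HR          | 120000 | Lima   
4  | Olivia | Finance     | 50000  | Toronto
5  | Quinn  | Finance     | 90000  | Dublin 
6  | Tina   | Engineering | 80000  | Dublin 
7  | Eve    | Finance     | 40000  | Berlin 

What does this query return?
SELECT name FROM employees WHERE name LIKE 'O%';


LIKE 'O%' matches names starting with 'O'
Matching: 1

1 rows:
Olivia


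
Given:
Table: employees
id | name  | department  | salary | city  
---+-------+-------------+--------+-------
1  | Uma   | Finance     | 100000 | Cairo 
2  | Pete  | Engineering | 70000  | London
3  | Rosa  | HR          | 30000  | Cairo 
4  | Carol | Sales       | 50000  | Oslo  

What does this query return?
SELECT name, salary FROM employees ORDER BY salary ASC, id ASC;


Sorting by salary ASC, then id ASC for ties

4 rows:
Rosa, 30000
Carol, 50000
Pete, 70000
Uma, 100000


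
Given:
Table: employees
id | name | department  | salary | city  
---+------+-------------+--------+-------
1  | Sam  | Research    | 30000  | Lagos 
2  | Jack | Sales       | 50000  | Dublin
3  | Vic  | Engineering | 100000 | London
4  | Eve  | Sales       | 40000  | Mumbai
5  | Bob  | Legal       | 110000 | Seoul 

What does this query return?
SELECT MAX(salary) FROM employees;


Salaries: 30000, 50000, 100000, 40000, 110000
MAX = 110000

110000


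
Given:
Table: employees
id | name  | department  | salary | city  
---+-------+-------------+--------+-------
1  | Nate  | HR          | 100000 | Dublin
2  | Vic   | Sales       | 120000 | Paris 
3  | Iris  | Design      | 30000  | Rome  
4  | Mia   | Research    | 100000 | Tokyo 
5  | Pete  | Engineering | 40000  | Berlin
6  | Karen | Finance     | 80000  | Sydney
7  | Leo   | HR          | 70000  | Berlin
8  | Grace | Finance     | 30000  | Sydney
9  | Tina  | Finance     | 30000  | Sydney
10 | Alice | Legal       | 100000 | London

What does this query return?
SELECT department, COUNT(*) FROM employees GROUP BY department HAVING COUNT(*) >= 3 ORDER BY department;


Groups with count >= 3:
  Finance: 3 -> PASS
  Design: 1 -> filtered out
  Engineering: 1 -> filtered out
  HR: 2 -> filtered out
  Legal: 1 -> filtered out
  Research: 1 -> filtered out
  Sales: 1 -> filtered out


1 groups:
Finance, 3


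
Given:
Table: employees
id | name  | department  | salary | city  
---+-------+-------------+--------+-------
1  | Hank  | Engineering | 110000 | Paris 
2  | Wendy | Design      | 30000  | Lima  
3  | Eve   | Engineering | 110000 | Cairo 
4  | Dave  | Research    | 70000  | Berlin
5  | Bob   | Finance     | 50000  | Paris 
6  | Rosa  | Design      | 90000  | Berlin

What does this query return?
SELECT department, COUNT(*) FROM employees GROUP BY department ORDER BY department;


Assigning each row to its department group:
  Hank -> Engineering
  Wendy -> Design
  Eve -> Engineering
  Dave -> Research
  Bob -> Finance
  Rosa -> Design


4 groups:
Design, 2
Engineering, 2
Finance, 1
Research, 1


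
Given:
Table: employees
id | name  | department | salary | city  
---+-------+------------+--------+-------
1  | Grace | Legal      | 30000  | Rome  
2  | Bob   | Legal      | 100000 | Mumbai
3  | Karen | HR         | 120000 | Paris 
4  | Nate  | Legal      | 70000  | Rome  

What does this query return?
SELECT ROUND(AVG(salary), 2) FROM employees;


SUM(salary) = 320000
COUNT = 4
ROUND(AVG, 2) = ROUND(320000 / 4, 2) = 80000.0

80000.0


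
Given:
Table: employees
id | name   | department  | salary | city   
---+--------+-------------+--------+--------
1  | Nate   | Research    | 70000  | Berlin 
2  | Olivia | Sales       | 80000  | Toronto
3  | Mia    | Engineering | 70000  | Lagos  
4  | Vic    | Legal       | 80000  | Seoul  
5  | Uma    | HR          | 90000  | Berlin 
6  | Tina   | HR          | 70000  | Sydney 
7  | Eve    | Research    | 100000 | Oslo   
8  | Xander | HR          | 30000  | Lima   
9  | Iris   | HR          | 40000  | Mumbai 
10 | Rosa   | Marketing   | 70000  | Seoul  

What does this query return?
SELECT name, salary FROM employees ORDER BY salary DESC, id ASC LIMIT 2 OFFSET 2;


Sort by salary DESC (id ASC tiebreak), then skip 2 and take 2
Rows 3 through 4

2 rows:
Olivia, 80000
Vic, 80000


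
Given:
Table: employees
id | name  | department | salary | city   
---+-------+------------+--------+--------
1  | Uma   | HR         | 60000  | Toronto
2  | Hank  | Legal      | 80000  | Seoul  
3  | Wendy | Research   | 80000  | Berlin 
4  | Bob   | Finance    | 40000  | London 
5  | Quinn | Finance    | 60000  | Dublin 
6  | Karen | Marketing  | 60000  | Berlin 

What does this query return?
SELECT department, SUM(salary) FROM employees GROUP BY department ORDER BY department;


Summing salary within each department:
  Finance: 40000 + 60000 = 100000
  HR: 60000 = 60000
  Legal: 80000 = 80000
  Marketing: 60000 = 60000
  Research: 80000 = 80000


5 groups:
Finance, 100000
HR, 60000
Legal, 80000
Marketing, 60000
Research, 80000


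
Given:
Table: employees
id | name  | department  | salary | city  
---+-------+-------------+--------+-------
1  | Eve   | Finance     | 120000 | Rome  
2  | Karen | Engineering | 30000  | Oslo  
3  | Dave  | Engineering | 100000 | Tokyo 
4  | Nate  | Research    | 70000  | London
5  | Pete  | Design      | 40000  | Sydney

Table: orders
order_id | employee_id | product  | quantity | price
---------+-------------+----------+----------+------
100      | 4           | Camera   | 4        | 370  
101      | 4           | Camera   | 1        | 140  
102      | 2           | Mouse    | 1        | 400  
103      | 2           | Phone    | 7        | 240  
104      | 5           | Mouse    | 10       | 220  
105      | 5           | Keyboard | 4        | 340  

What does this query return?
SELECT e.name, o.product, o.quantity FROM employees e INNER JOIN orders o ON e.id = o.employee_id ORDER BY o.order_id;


Joining employees.id = orders.employee_id:
  employee Nate (id=4) -> order Camera
  employee Nate (id=4) -> order Camera
  employee Karen (id=2) -> order Mouse
  employee Karen (id=2) -> order Phone
  employee Pete (id=5) -> order Mouse
  employee Pete (id=5) -> order Keyboard


6 rows:
Nate, Camera, 4
Nate, Camera, 1
Karen, Mouse, 1
Karen, Phone, 7
Pete, Mouse, 10
Pete, Keyboard, 4


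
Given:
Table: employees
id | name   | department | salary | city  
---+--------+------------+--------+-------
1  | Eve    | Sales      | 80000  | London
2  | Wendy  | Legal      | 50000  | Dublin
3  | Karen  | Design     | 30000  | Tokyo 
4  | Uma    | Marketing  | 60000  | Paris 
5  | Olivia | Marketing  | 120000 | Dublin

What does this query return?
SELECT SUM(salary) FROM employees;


SUM(salary) = 80000 + 50000 + 30000 + 60000 + 120000 = 340000

340000


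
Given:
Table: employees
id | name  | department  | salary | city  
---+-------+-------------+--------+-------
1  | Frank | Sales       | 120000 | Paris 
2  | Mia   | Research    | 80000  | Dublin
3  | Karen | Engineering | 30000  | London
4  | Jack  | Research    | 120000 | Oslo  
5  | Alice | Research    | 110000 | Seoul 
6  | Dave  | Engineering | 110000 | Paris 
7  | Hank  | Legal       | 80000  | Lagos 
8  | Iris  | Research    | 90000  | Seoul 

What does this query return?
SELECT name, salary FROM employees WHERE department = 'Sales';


Filtering: department = 'Sales'
Matching rows: 1

1 rows:
Frank, 120000


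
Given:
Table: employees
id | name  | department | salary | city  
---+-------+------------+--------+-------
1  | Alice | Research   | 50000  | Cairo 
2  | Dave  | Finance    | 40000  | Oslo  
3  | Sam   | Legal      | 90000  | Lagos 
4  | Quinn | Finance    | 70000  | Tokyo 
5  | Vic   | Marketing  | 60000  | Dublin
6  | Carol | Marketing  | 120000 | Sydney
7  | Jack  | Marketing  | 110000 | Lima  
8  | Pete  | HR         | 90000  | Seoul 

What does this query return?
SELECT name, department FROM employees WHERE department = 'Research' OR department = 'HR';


Filtering: department = 'Research' OR 'HR'
Matching: 2 rows

2 rows:
Alice, Research
Pete, HR


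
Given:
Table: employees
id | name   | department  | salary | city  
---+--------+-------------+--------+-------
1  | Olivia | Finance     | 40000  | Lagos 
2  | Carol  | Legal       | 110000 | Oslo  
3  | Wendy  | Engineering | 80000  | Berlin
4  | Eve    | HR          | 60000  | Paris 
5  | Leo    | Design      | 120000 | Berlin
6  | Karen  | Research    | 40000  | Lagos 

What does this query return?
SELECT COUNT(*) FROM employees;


COUNT(*) counts all rows

6


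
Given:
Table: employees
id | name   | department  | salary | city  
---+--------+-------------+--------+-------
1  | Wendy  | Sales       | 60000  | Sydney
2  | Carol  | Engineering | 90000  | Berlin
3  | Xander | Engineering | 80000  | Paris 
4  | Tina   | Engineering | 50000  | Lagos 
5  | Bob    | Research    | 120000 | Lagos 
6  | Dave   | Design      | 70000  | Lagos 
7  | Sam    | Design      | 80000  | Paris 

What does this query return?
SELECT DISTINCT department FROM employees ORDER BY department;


All 'department' values (row order): Sales, Engineering, Engineering, Engineering, Research, Design, Design
Removing duplicates leaves 4 unique value(s).

4 values:
Design
Engineering
Research
Sales


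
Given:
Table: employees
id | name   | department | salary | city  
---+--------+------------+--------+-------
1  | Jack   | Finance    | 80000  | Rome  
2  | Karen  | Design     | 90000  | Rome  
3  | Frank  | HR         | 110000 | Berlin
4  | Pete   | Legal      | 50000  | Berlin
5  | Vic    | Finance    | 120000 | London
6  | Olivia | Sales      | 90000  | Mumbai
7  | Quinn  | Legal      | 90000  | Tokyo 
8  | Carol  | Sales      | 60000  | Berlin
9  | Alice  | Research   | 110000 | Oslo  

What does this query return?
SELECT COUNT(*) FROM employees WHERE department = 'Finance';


Counting rows where department = 'Finance'
  Jack -> MATCH
  Vic -> MATCH


2


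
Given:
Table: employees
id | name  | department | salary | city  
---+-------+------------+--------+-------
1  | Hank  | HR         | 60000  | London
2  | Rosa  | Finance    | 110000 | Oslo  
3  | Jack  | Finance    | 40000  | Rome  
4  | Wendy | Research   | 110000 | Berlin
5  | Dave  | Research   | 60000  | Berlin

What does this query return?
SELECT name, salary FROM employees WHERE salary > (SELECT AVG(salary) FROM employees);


Subquery: AVG(salary) = 76000.0
Filtering: salary > 76000.0
  Rosa (110000) -> MATCH
  Wendy (110000) -> MATCH


2 rows:
Rosa, 110000
Wendy, 110000


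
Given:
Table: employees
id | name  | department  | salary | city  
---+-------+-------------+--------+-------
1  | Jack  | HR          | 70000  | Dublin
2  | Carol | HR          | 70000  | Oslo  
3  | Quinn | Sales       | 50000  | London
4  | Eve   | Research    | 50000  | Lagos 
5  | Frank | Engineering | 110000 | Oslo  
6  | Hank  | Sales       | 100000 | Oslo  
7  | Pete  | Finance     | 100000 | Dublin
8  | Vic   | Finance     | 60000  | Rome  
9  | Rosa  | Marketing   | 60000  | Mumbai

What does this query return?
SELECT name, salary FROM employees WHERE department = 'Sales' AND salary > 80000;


Filtering: department = 'Sales' AND salary > 80000
Matching: 1 rows

1 rows:
Hank, 100000
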